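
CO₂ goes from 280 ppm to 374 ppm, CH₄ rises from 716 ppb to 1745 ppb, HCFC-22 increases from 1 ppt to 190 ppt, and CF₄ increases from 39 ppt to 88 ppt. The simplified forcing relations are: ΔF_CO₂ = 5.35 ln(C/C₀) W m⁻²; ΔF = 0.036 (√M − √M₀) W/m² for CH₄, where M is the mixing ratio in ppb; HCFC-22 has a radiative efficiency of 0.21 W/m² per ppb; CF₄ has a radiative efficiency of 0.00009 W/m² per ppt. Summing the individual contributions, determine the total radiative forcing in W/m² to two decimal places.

ΔF = 2.13 W/m²

CO₂: 5.35 × ln(374/280) = 5.35 × ln(1.33571) = 5.35 × 0.28946 = 1.5486 W/m².
CH₄: 0.036 × (√1745 − √716) = 0.036 × (41.7732 − 26.7582) = 0.036 × 15.0150 = 0.5405 W/m².
HCFC-22: Δ = 190 − 1 = 189 ppt = 0.189 ppb; ΔF = 0.21 × 0.189 = 0.0397 W/m².
CF₄: ΔF = 0.00009 × (88 − 39) = 0.00009 × 49 = 0.0044 W/m².
Total ΔF = 1.5486 + 0.5405 + 0.0397 + 0.0044 = 2.1332 W/m².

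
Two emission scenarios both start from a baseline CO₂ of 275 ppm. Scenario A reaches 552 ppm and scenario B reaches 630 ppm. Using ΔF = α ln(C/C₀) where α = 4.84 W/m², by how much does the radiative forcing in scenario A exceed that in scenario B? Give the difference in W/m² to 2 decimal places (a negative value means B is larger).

ΔF_A = 4.84 ln(552/275) = 4.84 × 0.69678 = 3.3724 W/m².
ΔF_B = 4.84 ln(630/275) = 4.84 × 0.82895 = 4.0121 W/m².
Difference: 3.3724 − 4.0121 = -0.6397 W/m².
(Equivalently, ΔF_A − ΔF_B = 4.84 ln(552/630) = 4.84 × -0.13217 = -0.6397 W/m².)

ΔF_A − ΔF_B = -0.64 W/m²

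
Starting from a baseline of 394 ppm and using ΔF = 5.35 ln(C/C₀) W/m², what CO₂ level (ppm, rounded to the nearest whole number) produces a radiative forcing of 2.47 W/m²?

C ≈ 625 ppm

Set 5.35 ln(C/394) = 2.47, so ln(C/394) = 2.47/5.35 = 0.46168.
Then C/394 = e^0.46168 = 1.58674, giving C = 394 × 1.58674 = 625.18 ppm.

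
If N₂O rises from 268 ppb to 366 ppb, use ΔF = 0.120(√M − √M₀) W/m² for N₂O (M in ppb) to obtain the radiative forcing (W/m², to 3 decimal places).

ΔF = 0.331 W/m²

N₂O: 0.120 × (√366 − √268) = 0.120 × (19.1311 − 16.3707) = 0.120 × 2.7604 = 0.3312 W/m².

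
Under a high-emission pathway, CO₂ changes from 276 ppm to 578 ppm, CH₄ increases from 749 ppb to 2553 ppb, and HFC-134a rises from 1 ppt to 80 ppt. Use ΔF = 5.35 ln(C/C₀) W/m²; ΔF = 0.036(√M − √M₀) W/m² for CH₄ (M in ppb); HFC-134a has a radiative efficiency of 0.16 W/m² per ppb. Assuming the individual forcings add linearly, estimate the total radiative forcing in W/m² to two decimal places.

CO₂: 5.35 × ln(578/276) = 5.35 × ln(2.09420) = 5.35 × 0.73917 = 3.9546 W/m².
CH₄: 0.036 × (√2553 − √749) = 0.036 × (50.5272 − 27.3679) = 0.036 × 23.1593 = 0.8337 W/m².
HFC-134a: Δ = 80 − 1 = 79 ppt = 0.079 ppb; ΔF = 0.16 × 0.079 = 0.0126 W/m².
Total ΔF = 3.9546 + 0.8337 + 0.0126 = 4.8009 W/m².

ΔF = 4.80 W/m²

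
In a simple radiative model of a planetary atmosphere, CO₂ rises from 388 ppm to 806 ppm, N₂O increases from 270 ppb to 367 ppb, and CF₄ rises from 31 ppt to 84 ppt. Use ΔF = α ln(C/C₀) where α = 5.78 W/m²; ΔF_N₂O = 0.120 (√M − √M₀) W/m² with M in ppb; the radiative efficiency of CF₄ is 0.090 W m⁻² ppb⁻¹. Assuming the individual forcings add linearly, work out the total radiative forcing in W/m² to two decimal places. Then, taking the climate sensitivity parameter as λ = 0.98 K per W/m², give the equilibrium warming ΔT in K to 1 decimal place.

CO₂: 5.78 × ln(806/388) = 5.78 × ln(2.07732) = 5.78 × 0.73108 = 4.2256 W/m².
N₂O: 0.120 × (√367 − √270) = 0.120 × (19.1572 − 16.4317) = 0.120 × 2.7255 = 0.3271 W/m².
CF₄: Δ = 84 − 31 = 53 ppt = 0.053 ppb; ΔF = 0.090 × 0.053 = 0.0048 W/m².
Total ΔF = 4.2256 + 0.3271 + 0.0048 = 4.5575 W/m².
ΔT = λ ΔF = 0.98 × 4.56 = 4.4688 K.

ΔF = 4.56 W/m²; ΔT = 4.5 K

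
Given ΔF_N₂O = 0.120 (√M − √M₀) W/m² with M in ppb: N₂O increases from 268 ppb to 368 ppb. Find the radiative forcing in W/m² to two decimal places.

N₂O: 0.120 × (√368 − √268) = 0.120 × (19.1833 − 16.3707) = 0.120 × 2.8126 = 0.3375 W/m².

ΔF = 0.34 W/m²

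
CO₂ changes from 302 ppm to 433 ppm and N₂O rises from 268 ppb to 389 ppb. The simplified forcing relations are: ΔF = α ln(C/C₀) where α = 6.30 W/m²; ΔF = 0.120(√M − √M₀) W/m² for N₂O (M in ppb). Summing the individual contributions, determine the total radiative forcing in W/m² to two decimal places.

CO₂: 6.30 × ln(433/302) = 6.30 × ln(1.43377) = 6.30 × 0.36031 = 2.2700 W/m².
N₂O: 0.120 × (√389 − √268) = 0.120 × (19.7231 − 16.3707) = 0.120 × 3.3524 = 0.4023 W/m².
Total ΔF = 2.2700 + 0.4023 = 2.6723 W/m².

ΔF = 2.67 W/m²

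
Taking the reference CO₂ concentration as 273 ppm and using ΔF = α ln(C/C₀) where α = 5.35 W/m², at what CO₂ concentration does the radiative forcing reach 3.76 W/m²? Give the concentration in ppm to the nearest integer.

C ≈ 551 ppm

Set 5.35 ln(C/273) = 3.76, so ln(C/273) = 3.76/5.35 = 0.70280.
Then C/273 = e^0.70280 = 2.01940, giving C = 273 × 2.01940 = 551.30 ppm.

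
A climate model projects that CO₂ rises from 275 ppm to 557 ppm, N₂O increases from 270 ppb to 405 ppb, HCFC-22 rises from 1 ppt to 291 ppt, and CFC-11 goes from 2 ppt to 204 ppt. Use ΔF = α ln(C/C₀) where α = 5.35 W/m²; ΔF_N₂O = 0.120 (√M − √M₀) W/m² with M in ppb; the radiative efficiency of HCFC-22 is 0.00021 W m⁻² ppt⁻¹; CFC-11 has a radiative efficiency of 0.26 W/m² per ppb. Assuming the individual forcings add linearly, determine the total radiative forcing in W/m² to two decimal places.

ΔF = 4.33 W/m²

CO₂: 5.35 × ln(557/275) = 5.35 × ln(2.02545) = 5.35 × 0.70579 = 3.7760 W/m².
N₂O: 0.120 × (√405 − √270) = 0.120 × (20.1246 − 16.4317) = 0.120 × 3.6929 = 0.4431 W/m².
HCFC-22: ΔF = 0.00021 × (291 − 1) = 0.00021 × 290 = 0.0609 W/m².
CFC-11: Δ = 204 − 2 = 202 ppt = 0.202 ppb; ΔF = 0.26 × 0.202 = 0.0525 W/m².
Total ΔF = 3.7760 + 0.4431 + 0.0609 + 0.0525 = 4.3325 W/m².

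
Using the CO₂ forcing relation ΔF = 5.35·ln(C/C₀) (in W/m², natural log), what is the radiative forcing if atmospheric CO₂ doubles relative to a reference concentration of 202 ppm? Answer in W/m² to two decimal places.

ΔF = 5.35 × ln(2) = 5.35 × 0.69315 = 3.7084 W/m².

ΔF = 3.71 W/m²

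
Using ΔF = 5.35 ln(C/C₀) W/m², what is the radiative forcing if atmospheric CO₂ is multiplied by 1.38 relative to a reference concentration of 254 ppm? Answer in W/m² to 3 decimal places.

ΔF = 1.723 W/m²

ΔF = 5.35 × ln(1.38) = 5.35 × 0.32208 = 1.7231 W/m².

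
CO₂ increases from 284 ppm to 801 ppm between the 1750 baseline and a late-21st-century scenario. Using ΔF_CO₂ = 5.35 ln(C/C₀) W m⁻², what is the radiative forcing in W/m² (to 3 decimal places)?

ΔF = 5.547 W/m²

CO₂ absorption bands are partially saturated, so forcing scales with the logarithm of the concentration ratio.
CO₂: 5.35 × ln(801/284) = 5.35 × ln(2.82042) = 5.35 × 1.03689 = 5.5474 W/m².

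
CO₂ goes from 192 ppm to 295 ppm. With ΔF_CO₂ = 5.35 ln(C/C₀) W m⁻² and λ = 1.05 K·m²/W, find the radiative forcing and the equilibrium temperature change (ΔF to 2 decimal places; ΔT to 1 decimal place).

CO₂: 5.35 × ln(295/192) = 5.35 × ln(1.53646) = 5.35 × 0.42948 = 2.2977 W/m².
ΔT = λ ΔF = 1.05 × 2.30 = 2.4150 K.

ΔF = 2.30 W/m²; ΔT = 2.4 K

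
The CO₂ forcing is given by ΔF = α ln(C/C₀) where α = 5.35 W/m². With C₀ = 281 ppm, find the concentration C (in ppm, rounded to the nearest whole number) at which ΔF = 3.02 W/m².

C ≈ 494 ppm

Set 5.35 ln(C/281) = 3.02, so ln(C/281) = 3.02/5.35 = 0.56449.
Then C/281 = e^0.56449 = 1.75855, giving C = 281 × 1.75855 = 494.15 ppm.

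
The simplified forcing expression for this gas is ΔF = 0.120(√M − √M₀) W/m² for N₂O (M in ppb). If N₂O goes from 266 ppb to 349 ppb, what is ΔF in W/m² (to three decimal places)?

N₂O: 0.120 × (√349 − √266) = 0.120 × (18.6815 − 16.3095) = 0.120 × 2.3720 = 0.2846 W/m².

ΔF = 0.285 W/m²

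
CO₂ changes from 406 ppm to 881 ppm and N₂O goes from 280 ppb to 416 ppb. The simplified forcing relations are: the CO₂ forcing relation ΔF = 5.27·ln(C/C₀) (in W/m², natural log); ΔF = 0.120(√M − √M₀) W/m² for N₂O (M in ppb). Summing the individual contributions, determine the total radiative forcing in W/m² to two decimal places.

ΔF = 4.52 W/m²

CO₂: 5.27 × ln(881/406) = 5.27 × ln(2.16995) = 5.27 × 0.77470 = 4.0827 W/m².
N₂O: 0.120 × (√416 − √280) = 0.120 × (20.3961 − 16.7332) = 0.120 × 3.6629 = 0.4395 W/m².
Total ΔF = 4.0827 + 0.4395 = 4.5222 W/m².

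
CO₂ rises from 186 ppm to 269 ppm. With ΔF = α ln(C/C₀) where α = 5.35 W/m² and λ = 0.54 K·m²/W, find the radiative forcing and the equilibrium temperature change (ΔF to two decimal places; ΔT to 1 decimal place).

ΔF = 1.97 W/m²; ΔT = 1.1 K

CO₂: 5.35 × ln(269/186) = 5.35 × ln(1.44624) = 5.35 × 0.36897 = 1.9740 W/m².
ΔT = λ ΔF = 0.54 × 1.97 = 1.0638 K.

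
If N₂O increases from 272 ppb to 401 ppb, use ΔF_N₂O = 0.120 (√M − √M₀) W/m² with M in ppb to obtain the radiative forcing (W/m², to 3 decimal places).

ΔF = 0.424 W/m²

N₂O: 0.120 × (√401 − √272) = 0.120 × (20.0250 − 16.4924) = 0.120 × 3.5326 = 0.4239 W/m².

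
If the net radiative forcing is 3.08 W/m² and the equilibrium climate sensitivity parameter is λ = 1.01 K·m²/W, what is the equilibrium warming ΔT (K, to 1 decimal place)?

ΔT = λ ΔF = 1.01 × 3.08 = 3.1108 K.

ΔT = 3.1 K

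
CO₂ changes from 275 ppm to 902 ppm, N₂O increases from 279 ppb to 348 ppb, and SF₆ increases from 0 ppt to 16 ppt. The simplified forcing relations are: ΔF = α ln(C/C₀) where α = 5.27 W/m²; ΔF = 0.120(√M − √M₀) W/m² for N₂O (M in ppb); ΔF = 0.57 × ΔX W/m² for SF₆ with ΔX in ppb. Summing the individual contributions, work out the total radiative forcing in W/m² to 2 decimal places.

CO₂: 5.27 × ln(902/275) = 5.27 × ln(3.28000) = 5.27 × 1.18784 = 6.2599 W/m².
N₂O: 0.120 × (√348 − √279) = 0.120 × (18.6548 − 16.7033) = 0.120 × 1.9515 = 0.2342 W/m².
SF₆: Δ = 16 − 0 = 16 ppt = 0.016 ppb; ΔF = 0.57 × 0.016 = 0.0091 W/m².
Total ΔF = 6.2599 + 0.2342 + 0.0091 = 6.5032 W/m².

ΔF = 6.50 W/m²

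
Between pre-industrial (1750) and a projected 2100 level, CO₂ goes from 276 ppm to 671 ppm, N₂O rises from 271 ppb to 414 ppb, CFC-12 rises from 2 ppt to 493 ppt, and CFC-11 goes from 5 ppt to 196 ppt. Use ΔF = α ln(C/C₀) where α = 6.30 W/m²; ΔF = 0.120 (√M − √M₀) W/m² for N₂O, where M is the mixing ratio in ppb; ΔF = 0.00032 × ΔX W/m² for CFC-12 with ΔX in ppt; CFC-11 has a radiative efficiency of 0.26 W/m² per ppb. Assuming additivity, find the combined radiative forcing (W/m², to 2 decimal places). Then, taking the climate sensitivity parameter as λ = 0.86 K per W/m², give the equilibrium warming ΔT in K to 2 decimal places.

CO₂: 6.30 × ln(671/276) = 6.30 × ln(2.43116) = 6.30 × 0.88837 = 5.5967 W/m².
N₂O: 0.120 × (√414 − √271) = 0.120 × (20.3470 − 16.4621) = 0.120 × 3.8849 = 0.4662 W/m².
CFC-12: ΔF = 0.00032 × (493 − 2) = 0.00032 × 491 = 0.1571 W/m².
CFC-11: Δ = 196 − 5 = 191 ppt = 0.191 ppb; ΔF = 0.26 × 0.191 = 0.0497 W/m².
Total ΔF = 5.5967 + 0.4662 + 0.1571 + 0.0497 = 6.2697 W/m².
ΔT = λ ΔF = 0.86 × 6.27 = 5.3922 K.

ΔF = 6.27 W/m²; ΔT = 5.39 K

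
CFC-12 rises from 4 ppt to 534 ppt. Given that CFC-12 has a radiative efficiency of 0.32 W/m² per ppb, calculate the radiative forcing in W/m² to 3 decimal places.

ΔF = 0.170 W/m²

CFC-12: Δ = 534 − 4 = 530 ppt = 0.530 ppb; ΔF = 0.32 × 0.530 = 0.1696 W/m².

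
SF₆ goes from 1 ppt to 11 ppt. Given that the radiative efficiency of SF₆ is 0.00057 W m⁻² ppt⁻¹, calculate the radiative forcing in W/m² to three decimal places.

ΔF = 0.006 W/m²

SF₆: ΔF = 0.00057 × (11 − 1) = 0.00057 × 10 = 0.0057 W/m².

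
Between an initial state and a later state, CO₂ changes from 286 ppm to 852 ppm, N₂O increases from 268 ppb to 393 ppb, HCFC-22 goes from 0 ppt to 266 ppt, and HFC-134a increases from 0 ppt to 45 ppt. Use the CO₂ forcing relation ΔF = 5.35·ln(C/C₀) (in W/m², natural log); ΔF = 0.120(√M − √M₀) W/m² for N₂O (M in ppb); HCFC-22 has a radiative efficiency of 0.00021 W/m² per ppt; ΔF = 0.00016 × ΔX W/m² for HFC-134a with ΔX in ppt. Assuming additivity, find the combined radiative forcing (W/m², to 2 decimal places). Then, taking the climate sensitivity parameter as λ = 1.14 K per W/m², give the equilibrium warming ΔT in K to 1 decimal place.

CO₂: 5.35 × ln(852/286) = 5.35 × ln(2.97902) = 5.35 × 1.09159 = 5.8400 W/m².
N₂O: 0.120 × (√393 − √268) = 0.120 × (19.8242 − 16.3707) = 0.120 × 3.4535 = 0.4144 W/m².
HCFC-22: ΔF = 0.00021 × (266 − 0) = 0.00021 × 266 = 0.0559 W/m².
HFC-134a: ΔF = 0.00016 × (45 − 0) = 0.00016 × 45 = 0.0072 W/m².
Total ΔF = 5.8400 + 0.4144 + 0.0559 + 0.0072 = 6.3175 W/m².
ΔT = λ ΔF = 1.14 × 6.32 = 7.2048 K.

ΔF = 6.32 W/m²; ΔT = 7.2 K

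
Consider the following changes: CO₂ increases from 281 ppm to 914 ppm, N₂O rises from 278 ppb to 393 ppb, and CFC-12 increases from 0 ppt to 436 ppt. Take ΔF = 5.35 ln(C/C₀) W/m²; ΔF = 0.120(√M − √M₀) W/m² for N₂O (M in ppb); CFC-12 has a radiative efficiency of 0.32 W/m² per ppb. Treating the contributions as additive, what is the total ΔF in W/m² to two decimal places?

CO₂: 5.35 × ln(914/281) = 5.35 × ln(3.25267) = 5.35 × 1.17948 = 6.3102 W/m².
N₂O: 0.120 × (√393 − √278) = 0.120 × (19.8242 − 16.6733) = 0.120 × 3.1509 = 0.3781 W/m².
CFC-12: Δ = 436 − 0 = 436 ppt = 0.436 ppb; ΔF = 0.32 × 0.436 = 0.1395 W/m².
Total ΔF = 6.3102 + 0.3781 + 0.1395 = 6.8278 W/m².

ΔF = 6.83 W/m²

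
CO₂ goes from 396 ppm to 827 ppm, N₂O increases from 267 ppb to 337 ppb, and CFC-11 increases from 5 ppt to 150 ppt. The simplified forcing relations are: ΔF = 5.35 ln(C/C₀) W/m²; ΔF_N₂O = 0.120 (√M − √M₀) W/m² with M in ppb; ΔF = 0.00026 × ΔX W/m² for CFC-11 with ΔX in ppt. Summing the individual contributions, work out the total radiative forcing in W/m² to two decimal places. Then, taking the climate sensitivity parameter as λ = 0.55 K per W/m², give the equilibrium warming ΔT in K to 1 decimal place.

CO₂: 5.35 × ln(827/396) = 5.35 × ln(2.08838) = 5.35 × 0.73639 = 3.9397 W/m².
N₂O: 0.120 × (√337 − √267) = 0.120 × (18.3576 − 16.3401) = 0.120 × 2.0175 = 0.2421 W/m².
CFC-11: ΔF = 0.00026 × (150 − 5) = 0.00026 × 145 = 0.0377 W/m².
Total ΔF = 3.9397 + 0.2421 + 0.0377 = 4.2195 W/m².
ΔT = λ ΔF = 0.55 × 4.22 = 2.3210 K.

ΔF = 4.22 W/m²; ΔT = 2.3 K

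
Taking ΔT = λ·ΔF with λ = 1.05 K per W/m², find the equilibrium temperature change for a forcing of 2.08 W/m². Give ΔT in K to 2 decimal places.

ΔT = λ ΔF = 1.05 × 2.08 = 2.1840 K.

ΔT = 2.18 K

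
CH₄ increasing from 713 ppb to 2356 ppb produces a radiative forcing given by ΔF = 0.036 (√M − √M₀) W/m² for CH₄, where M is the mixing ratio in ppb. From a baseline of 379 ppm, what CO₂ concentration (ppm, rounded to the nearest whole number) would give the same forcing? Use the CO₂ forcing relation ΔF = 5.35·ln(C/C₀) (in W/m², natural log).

C ≈ 439 ppm

CH₄ forcing: 0.036 × (√2356 − √713) = 0.036 × (48.5386 − 26.7021) = 0.036 × 21.8365 = 0.78611 W/m².
Set 5.35 ln(C/379) = 0.78611: ln(C/379) = 0.78611/5.35 = 0.14694, so C = 379 × e^0.14694 = 379 × 1.15828 = 438.99 ppm.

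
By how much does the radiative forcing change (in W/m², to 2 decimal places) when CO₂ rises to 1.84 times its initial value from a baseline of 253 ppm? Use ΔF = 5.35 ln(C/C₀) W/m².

ΔF = 3.26 W/m²

Because the forcing depends only on the ratio C/C₀, the initial concentration does not enter.
ΔF = 5.35 × ln(1.84) = 5.35 × 0.60977 = 3.2623 W/m².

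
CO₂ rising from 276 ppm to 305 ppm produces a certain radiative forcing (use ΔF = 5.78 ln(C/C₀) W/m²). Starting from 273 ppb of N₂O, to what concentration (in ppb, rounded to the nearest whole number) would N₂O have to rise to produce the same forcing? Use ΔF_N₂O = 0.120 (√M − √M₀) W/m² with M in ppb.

M ≈ 455 ppb

CO₂ forcing: 5.78 × ln(305/276) = 5.78 × 0.099911 = 0.57749 W/m².
Set 0.120(√M − √273) = 0.57749: √M = 0.57749/0.120 + √273 = 4.8124 + 16.5227 = 21.3351.
M = (21.3351)² = 455.19 ppb.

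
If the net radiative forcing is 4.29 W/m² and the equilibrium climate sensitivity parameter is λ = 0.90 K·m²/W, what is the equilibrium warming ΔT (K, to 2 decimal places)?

ΔT = 3.86 K

ΔT = λ ΔF = 0.90 × 4.29 = 3.8610 K.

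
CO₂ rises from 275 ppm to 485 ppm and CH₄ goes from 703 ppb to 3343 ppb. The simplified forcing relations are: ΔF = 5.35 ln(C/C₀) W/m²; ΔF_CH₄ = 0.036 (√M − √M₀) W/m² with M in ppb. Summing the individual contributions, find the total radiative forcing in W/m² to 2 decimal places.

ΔF = 4.16 W/m²

CO₂: 5.35 × ln(485/275) = 5.35 × ln(1.76364) = 5.35 × 0.56738 = 3.0355 W/m².
CH₄: 0.036 × (√3343 − √703) = 0.036 × (57.8187 − 26.5141) = 0.036 × 31.3046 = 1.1270 W/m².
Total ΔF = 3.0355 + 1.1270 = 4.1625 W/m².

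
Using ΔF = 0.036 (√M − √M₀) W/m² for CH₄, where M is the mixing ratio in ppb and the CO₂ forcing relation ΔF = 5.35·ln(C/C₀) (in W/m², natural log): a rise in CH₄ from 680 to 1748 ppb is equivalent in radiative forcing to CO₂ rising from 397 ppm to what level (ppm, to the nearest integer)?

CH₄ forcing: 0.036 × (√1748 − √680) = 0.036 × (41.8091 − 26.0768) = 0.036 × 15.7323 = 0.56636 W/m².
Set 5.35 ln(C/397) = 0.56636: ln(C/397) = 0.56636/5.35 = 0.10586, so C = 397 × e^0.10586 = 397 × 1.11167 = 441.33 ppm.

C ≈ 441 ppm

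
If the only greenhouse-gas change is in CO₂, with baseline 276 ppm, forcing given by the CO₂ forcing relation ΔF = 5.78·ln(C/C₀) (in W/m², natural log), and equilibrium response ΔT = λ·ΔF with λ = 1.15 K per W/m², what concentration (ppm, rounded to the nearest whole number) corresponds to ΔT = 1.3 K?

Required forcing: ΔF = ΔT/λ = 1.3/1.15 = 1.1304 W/m².
Then ln(C/276) = ΔF/5.78 = 1.1304/5.78 = 0.19557.
So C = 276 × e^0.19557 = 276 × 1.21600 = 335.62 ppm.

C ≈ 336 ppm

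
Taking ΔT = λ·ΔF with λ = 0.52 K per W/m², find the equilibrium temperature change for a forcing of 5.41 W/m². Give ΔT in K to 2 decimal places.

ΔT = 2.81 K

ΔT = λ ΔF = 0.52 × 5.41 = 2.8132 K.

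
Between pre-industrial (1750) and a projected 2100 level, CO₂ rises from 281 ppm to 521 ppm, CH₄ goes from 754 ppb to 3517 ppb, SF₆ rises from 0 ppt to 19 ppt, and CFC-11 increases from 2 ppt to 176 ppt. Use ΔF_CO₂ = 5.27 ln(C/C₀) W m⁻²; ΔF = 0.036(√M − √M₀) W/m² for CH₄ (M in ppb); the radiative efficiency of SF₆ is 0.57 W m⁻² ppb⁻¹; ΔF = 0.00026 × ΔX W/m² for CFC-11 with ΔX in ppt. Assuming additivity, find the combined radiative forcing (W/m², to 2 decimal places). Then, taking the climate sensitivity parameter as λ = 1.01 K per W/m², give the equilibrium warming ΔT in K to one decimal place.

CO₂: 5.27 × ln(521/281) = 5.27 × ln(1.85409) = 5.27 × 0.61739 = 3.2536 W/m².
CH₄: 0.036 × (√3517 − √754) = 0.036 × (59.3043 − 27.4591) = 0.036 × 31.8452 = 1.1464 W/m².
SF₆: Δ = 19 − 0 = 19 ppt = 0.019 ppb; ΔF = 0.57 × 0.019 = 0.0108 W/m².
CFC-11: ΔF = 0.00026 × (176 − 2) = 0.00026 × 174 = 0.0452 W/m².
Total ΔF = 3.2536 + 1.1464 + 0.0108 + 0.0452 = 4.4560 W/m².
ΔT = λ ΔF = 1.01 × 4.46 = 4.5046 K.

ΔF = 4.46 W/m²; ΔT = 4.5 K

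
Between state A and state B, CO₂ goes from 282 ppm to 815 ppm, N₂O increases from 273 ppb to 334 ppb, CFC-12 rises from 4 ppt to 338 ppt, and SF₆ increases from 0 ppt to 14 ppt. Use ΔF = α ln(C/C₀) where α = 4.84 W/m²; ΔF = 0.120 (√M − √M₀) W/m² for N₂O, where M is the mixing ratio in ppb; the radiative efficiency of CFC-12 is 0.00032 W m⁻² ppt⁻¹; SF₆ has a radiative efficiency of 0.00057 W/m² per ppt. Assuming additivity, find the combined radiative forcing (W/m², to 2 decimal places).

ΔF = 5.46 W/m²

CO₂: 4.84 × ln(815/282) = 4.84 × ln(2.89007) = 4.84 × 1.06128 = 5.1366 W/m².
N₂O: 0.120 × (√334 − √273) = 0.120 × (18.2757 − 16.5227) = 0.120 × 1.7530 = 0.2104 W/m².
CFC-12: ΔF = 0.00032 × (338 − 4) = 0.00032 × 334 = 0.1069 W/m².
SF₆: ΔF = 0.00057 × (14 − 0) = 0.00057 × 14 = 0.0080 W/m².
Total ΔF = 5.1366 + 0.2104 + 0.1069 + 0.0080 = 5.4619 W/m².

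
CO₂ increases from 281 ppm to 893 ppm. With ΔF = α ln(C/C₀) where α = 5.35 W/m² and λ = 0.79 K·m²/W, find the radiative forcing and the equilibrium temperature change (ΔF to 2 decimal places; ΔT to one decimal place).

CO₂: 5.35 × ln(893/281) = 5.35 × ln(3.17794) = 5.35 × 1.15623 = 6.1858 W/m².
ΔT = λ ΔF = 0.79 × 6.19 = 4.8901 K.

ΔF = 6.19 W/m²; ΔT = 4.9 K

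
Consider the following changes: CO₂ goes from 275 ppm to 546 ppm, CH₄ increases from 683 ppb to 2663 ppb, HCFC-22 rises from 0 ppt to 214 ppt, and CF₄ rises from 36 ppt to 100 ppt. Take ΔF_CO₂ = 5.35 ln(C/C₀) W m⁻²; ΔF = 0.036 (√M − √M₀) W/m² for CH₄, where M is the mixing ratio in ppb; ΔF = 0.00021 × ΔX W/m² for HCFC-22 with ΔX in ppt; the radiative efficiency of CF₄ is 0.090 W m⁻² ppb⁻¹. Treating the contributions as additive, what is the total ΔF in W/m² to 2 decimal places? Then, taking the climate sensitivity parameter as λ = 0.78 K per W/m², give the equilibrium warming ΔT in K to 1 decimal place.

CO₂: 5.35 × ln(546/275) = 5.35 × ln(1.98545) = 5.35 × 0.68585 = 3.6693 W/m².
CH₄: 0.036 × (√2663 − √683) = 0.036 × (51.6043 − 26.1343) = 0.036 × 25.4700 = 0.9169 W/m².
HCFC-22: ΔF = 0.00021 × (214 − 0) = 0.00021 × 214 = 0.0449 W/m².
CF₄: Δ = 100 − 36 = 64 ppt = 0.064 ppb; ΔF = 0.090 × 0.064 = 0.0058 W/m².
Total ΔF = 3.6693 + 0.9169 + 0.0449 + 0.0058 = 4.6369 W/m².
ΔT = λ ΔF = 0.78 × 4.64 = 3.6192 K.

ΔF = 4.64 W/m²; ΔT = 3.6 K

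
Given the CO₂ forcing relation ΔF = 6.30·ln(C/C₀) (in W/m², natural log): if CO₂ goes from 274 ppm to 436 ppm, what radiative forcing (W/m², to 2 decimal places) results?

CO₂: 6.30 × ln(436/274) = 6.30 × ln(1.59124) = 6.30 × 0.46451 = 2.9264 W/m².

ΔF = 2.93 W/m²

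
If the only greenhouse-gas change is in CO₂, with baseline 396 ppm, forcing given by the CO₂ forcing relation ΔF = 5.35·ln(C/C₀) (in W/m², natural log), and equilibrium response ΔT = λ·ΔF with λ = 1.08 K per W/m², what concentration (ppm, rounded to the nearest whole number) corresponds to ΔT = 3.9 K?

C ≈ 778 ppm

Required forcing: ΔF = ΔT/λ = 3.9/1.08 = 3.6111 W/m².
Then ln(C/396) = ΔF/5.35 = 3.6111/5.35 = 0.67497.
So C = 396 × e^0.67497 = 396 × 1.96397 = 777.73 ppm.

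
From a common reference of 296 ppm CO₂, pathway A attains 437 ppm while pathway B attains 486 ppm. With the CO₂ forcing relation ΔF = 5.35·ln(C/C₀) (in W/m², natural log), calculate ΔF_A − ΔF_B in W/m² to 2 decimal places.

ΔF_A − ΔF_B = -0.57 W/m²

ΔF_A = 5.35 ln(437/296) = 5.35 × 0.38957 = 2.0842 W/m².
ΔF_B = 5.35 ln(486/296) = 5.35 × 0.49585 = 2.6528 W/m².
Difference: 2.0842 − 2.6528 = -0.5686 W/m².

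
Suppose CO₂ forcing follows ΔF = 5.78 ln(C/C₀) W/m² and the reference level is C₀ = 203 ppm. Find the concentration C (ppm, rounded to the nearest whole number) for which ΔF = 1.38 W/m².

Set 5.78 ln(C/203) = 1.38, so ln(C/203) = 1.38/5.78 = 0.23875.
Then C/203 = e^0.23875 = 1.26966, giving C = 203 × 1.26966 = 257.74 ppm.

C ≈ 258 ppm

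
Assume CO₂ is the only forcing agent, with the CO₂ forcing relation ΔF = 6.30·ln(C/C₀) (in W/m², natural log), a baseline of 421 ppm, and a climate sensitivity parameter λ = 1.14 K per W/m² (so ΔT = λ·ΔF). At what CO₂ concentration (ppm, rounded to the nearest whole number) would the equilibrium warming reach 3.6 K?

Required forcing: ΔF = ΔT/λ = 3.6/1.14 = 3.1579 W/m².
Then ln(C/421) = ΔF/6.30 = 3.1579/6.30 = 0.50125.
So C = 421 × e^0.50125 = 421 × 1.65078 = 694.98 ppm.

C ≈ 695 ppm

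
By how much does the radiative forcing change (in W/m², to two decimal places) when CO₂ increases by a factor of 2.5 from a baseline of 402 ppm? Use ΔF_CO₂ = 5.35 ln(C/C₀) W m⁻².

ΔF = 4.90 W/m²

ΔF = 5.35 × ln(2.5) = 5.35 × 0.91629 = 4.9022 W/m².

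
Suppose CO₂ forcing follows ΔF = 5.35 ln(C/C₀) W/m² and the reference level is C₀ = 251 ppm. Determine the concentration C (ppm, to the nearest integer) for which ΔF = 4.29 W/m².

C ≈ 560 ppm

Set 5.35 ln(C/251) = 4.29, so ln(C/251) = 4.29/5.35 = 0.80187.
Then C/251 = e^0.80187 = 2.22971, giving C = 251 × 2.22971 = 559.66 ppm.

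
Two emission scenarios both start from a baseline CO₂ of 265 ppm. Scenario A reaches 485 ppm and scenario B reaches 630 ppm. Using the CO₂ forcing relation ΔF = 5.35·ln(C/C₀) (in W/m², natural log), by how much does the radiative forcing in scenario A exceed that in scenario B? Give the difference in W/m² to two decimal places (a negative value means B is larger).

ΔF_A − ΔF_B = -1.40 W/m²

ΔF_A = 5.35 ln(485/265) = 5.35 × 0.60442 = 3.2336 W/m².
ΔF_B = 5.35 ln(630/265) = 5.35 × 0.86599 = 4.6330 W/m².
Difference: 3.2336 − 4.6330 = -1.3994 W/m².
(Equivalently, ΔF_A − ΔF_B = 5.35 ln(485/630) = 5.35 × -0.26157 = -1.3994 W/m².)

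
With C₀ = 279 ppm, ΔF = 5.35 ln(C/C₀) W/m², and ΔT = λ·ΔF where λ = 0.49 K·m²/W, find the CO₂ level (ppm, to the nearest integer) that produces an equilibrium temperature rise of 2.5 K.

C ≈ 724 ppm

Required forcing: ΔF = ΔT/λ = 2.5/0.49 = 5.1020 W/m².
Then ln(C/279) = ΔF/5.35 = 5.1020/5.35 = 0.95364.
So C = 279 × e^0.95364 = 279 × 2.59514 = 724.04 ppm.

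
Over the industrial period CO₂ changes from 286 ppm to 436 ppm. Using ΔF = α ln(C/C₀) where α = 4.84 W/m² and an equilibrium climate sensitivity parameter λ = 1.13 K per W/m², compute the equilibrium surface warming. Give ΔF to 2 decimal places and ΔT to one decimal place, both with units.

ΔF = 2.04 W/m²; ΔT = 2.3 K

CO₂: 4.84 × ln(436/286) = 4.84 × ln(1.52448) = 4.84 × 0.42165 = 2.0408 W/m².
ΔT = λ ΔF = 1.13 × 2.04 = 2.3052 K.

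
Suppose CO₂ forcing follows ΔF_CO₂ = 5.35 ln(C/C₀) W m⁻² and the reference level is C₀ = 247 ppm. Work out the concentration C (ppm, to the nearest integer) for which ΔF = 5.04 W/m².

C ≈ 634 ppm

Set 5.35 ln(C/247) = 5.04, so ln(C/247) = 5.04/5.35 = 0.94206.
Then C/247 = e^0.94206 = 2.56526, giving C = 247 × 2.56526 = 633.62 ppm.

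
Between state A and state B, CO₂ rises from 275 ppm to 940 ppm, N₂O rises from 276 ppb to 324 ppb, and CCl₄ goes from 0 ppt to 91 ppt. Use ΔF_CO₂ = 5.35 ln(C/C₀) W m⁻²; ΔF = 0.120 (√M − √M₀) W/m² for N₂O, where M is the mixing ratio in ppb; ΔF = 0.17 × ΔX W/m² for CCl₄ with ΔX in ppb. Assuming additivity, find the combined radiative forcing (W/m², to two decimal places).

CO₂: 5.35 × ln(940/275) = 5.35 × ln(3.41818) = 5.35 × 1.22911 = 6.5757 W/m².
N₂O: 0.120 × (√324 − √276) = 0.120 × (18.0000 − 16.6132) = 0.120 × 1.3868 = 0.1664 W/m².
CCl₄: Δ = 91 − 0 = 91 ppt = 0.091 ppb; ΔF = 0.17 × 0.091 = 0.0155 W/m².
Total ΔF = 6.5757 + 0.1664 + 0.0155 = 6.7576 W/m².

ΔF = 6.76 W/m²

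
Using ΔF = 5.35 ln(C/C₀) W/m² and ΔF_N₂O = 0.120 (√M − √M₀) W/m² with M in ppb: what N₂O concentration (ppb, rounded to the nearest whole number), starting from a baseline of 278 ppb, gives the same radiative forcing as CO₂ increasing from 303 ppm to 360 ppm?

M ≈ 593 ppb

CO₂ forcing: 5.35 × ln(360/303) = 5.35 × 0.172371 = 0.92218 W/m².
Set 0.120(√M − √278) = 0.92218: √M = 0.92218/0.120 + √278 = 7.6848 + 16.6733 = 24.3581.
M = (24.3581)² = 593.32 ppb.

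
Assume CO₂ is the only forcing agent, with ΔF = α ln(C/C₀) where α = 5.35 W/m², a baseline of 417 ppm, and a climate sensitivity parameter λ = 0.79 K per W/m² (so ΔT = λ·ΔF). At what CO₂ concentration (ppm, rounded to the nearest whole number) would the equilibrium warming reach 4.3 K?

Required forcing: ΔF = ΔT/λ = 4.3/0.79 = 5.4430 W/m².
Then ln(C/417) = ΔF/5.35 = 5.4430/5.35 = 1.01738.
So C = 417 × e^1.01738 = 417 × 2.76594 = 1153.40 ppm.

C ≈ 1153 ppm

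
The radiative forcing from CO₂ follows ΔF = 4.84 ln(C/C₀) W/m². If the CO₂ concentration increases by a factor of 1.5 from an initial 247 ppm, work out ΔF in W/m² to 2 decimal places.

ΔF = 4.84 × ln(1.5) = 4.84 × 0.40547 = 1.9625 W/m².

ΔF = 1.96 W/m²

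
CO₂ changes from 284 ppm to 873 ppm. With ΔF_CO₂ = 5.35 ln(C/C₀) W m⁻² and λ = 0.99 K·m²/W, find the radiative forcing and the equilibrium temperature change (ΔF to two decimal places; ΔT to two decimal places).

ΔF = 6.01 W/m²; ΔT = 5.95 K

CO₂: 5.35 × ln(873/284) = 5.35 × ln(3.07394) = 5.35 × 1.12296 = 6.0078 W/m².
ΔT = λ ΔF = 0.99 × 6.01 = 5.9499 K.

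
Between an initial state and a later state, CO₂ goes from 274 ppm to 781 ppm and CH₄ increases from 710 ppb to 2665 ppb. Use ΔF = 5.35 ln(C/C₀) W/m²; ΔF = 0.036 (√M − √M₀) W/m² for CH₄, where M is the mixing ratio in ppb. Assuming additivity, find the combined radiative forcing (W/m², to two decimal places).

CO₂: 5.35 × ln(781/274) = 5.35 × ln(2.85036) = 5.35 × 1.04745 = 5.6039 W/m².
CH₄: 0.036 × (√2665 − √710) = 0.036 × (51.6236 − 26.6458) = 0.036 × 24.9778 = 0.8992 W/m².
Total ΔF = 5.6039 + 0.8992 = 6.5031 W/m².

ΔF = 6.50 W/m²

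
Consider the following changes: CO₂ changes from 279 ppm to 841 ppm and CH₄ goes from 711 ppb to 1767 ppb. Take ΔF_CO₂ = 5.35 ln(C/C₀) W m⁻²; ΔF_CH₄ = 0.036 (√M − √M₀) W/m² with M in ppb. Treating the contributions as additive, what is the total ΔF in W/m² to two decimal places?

ΔF = 6.46 W/m²

CO₂: 5.35 × ln(841/279) = 5.35 × ln(3.01434) = 5.35 × 1.10338 = 5.9031 W/m².
CH₄: 0.036 × (√1767 − √711) = 0.036 × (42.0357 − 26.6646) = 0.036 × 15.3711 = 0.5534 W/m².
Total ΔF = 5.9031 + 0.5534 = 6.4565 W/m².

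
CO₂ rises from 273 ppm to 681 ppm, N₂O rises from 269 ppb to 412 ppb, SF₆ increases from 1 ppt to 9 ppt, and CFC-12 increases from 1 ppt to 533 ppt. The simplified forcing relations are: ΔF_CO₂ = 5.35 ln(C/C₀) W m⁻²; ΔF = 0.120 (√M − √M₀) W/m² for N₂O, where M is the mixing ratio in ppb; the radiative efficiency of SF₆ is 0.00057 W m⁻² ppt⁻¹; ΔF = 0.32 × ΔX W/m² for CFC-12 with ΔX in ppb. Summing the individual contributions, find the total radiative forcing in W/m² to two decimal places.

ΔF = 5.53 W/m²

CO₂: 5.35 × ln(681/273) = 5.35 × ln(2.49451) = 5.35 × 0.91409 = 4.8904 W/m².
N₂O: 0.120 × (√412 − √269) = 0.120 × (20.2978 − 16.4012) = 0.120 × 3.8966 = 0.4676 W/m².
SF₆: ΔF = 0.00057 × (9 − 1) = 0.00057 × 8 = 0.0046 W/m².
CFC-12: Δ = 533 − 1 = 532 ppt = 0.532 ppb; ΔF = 0.32 × 0.532 = 0.1702 W/m².
Total ΔF = 4.8904 + 0.4676 + 0.0046 + 0.1702 = 5.5328 W/m².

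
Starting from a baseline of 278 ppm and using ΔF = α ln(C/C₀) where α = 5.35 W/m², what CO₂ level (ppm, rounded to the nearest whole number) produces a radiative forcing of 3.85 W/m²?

C ≈ 571 ppm

Set 5.35 ln(C/278) = 3.85, so ln(C/278) = 3.85/5.35 = 0.71963.
Then C/278 = e^0.71963 = 2.05367, giving C = 278 × 2.05367 = 570.92 ppm.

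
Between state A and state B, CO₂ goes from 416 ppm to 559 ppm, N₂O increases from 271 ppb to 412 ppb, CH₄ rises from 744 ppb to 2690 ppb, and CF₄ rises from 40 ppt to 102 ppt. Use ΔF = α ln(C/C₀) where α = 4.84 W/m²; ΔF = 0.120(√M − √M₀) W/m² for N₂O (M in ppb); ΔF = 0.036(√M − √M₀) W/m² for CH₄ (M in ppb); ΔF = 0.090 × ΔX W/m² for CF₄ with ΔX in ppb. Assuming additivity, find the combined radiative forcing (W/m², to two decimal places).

ΔF = 2.78 W/m²

CO₂: 4.84 × ln(559/416) = 4.84 × ln(1.34375) = 4.84 × 0.29546 = 1.4300 W/m².
N₂O: 0.120 × (√412 − √271) = 0.120 × (20.2978 − 16.4621) = 0.120 × 3.8357 = 0.4603 W/m².
CH₄: 0.036 × (√2690 − √744) = 0.036 × (51.8652 − 27.2764) = 0.036 × 24.5888 = 0.8852 W/m².
CF₄: Δ = 102 − 40 = 62 ppt = 0.062 ppb; ΔF = 0.090 × 0.062 = 0.0056 W/m².
Total ΔF = 1.4300 + 0.4603 + 0.8852 + 0.0056 = 2.7811 W/m².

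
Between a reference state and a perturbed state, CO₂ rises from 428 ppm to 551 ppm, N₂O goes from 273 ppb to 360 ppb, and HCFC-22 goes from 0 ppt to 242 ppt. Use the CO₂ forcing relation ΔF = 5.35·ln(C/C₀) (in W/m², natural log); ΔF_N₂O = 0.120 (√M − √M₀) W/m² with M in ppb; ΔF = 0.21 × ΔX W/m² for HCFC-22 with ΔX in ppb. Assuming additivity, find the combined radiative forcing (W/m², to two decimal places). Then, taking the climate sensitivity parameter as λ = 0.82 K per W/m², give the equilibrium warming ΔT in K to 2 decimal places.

CO₂: 5.35 × ln(551/428) = 5.35 × ln(1.28738) = 5.35 × 0.25261 = 1.3515 W/m².
N₂O: 0.120 × (√360 − √273) = 0.120 × (18.9737 − 16.5227) = 0.120 × 2.4510 = 0.2941 W/m².
HCFC-22: Δ = 242 − 0 = 242 ppt = 0.242 ppb; ΔF = 0.21 × 0.242 = 0.0508 W/m².
Total ΔF = 1.3515 + 0.2941 + 0.0508 = 1.6964 W/m².
ΔT = λ ΔF = 0.82 × 1.70 = 1.3940 K.

ΔF = 1.70 W/m²; ΔT = 1.39 K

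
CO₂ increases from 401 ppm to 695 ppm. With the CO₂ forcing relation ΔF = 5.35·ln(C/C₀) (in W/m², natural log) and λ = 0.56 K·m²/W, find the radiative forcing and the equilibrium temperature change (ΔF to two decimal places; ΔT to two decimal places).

CO₂: 5.35 × ln(695/401) = 5.35 × ln(1.73317) = 5.35 × 0.54995 = 2.9422 W/m².
ΔT = λ ΔF = 0.56 × 2.94 = 1.6464 K.

ΔF = 2.94 W/m²; ΔT = 1.65 K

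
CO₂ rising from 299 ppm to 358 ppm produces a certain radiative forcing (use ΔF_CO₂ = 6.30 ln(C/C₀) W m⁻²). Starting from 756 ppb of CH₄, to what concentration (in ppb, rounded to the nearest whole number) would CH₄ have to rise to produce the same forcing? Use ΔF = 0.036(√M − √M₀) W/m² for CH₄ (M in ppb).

M ≈ 3482 ppb

CO₂ forcing: 6.30 × ln(358/299) = 6.30 × 0.180089 = 1.13456 W/m².
Set 0.036(√M − √756) = 1.13456: √M = 1.13456/0.036 + √756 = 31.5156 + 27.4955 = 59.0111.
M = (59.0111)² = 3482.31 ppb.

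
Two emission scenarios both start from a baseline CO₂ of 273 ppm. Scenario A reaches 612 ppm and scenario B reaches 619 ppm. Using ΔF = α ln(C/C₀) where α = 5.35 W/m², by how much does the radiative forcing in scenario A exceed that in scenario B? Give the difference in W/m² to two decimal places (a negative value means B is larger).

ΔF_A − ΔF_B = -0.06 W/m²

ΔF_A = 5.35 ln(612/273) = 5.35 × 0.80726 = 4.3188 W/m².
ΔF_B = 5.35 ln(619/273) = 5.35 × 0.81863 = 4.3797 W/m².
Difference: 4.3188 − 4.3797 = -0.0609 W/m².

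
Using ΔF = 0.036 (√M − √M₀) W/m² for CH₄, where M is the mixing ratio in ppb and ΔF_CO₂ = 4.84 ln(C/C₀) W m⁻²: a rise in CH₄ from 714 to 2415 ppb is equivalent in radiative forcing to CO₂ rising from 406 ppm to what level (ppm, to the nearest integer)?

CH₄ forcing: 0.036 × (√2415 − √714) = 0.036 × (49.1426 − 26.7208) = 0.036 × 22.4218 = 0.80718 W/m².
Set 4.84 ln(C/406) = 0.80718: ln(C/406) = 0.80718/4.84 = 0.16677, so C = 406 × e^0.16677 = 406 × 1.18148 = 479.68 ppm.

C ≈ 480 ppm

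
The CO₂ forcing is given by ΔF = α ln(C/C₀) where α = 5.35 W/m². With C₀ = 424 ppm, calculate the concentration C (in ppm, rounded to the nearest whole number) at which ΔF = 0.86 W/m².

C ≈ 498 ppm

Set 5.35 ln(C/424) = 0.86, so ln(C/424) = 0.86/5.35 = 0.16075.
Then C/424 = e^0.16075 = 1.17439, giving C = 424 × 1.17439 = 497.94 ppm.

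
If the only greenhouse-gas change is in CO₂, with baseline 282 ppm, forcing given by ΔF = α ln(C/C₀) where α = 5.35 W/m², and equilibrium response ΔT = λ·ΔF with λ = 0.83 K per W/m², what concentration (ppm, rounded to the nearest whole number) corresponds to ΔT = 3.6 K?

Required forcing: ΔF = ΔT/λ = 3.6/0.83 = 4.3373 W/m².
Then ln(C/282) = ΔF/5.35 = 4.3373/5.35 = 0.81071.
So C = 282 × e^0.81071 = 282 × 2.24950 = 634.36 ppm.

C ≈ 634 ppm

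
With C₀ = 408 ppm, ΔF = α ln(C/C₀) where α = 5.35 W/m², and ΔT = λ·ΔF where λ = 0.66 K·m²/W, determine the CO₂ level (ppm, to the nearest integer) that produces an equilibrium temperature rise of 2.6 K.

Required forcing: ΔF = ΔT/λ = 2.6/0.66 = 3.9394 W/m².
Then ln(C/408) = ΔF/5.35 = 3.9394/5.35 = 0.73634.
So C = 408 × e^0.73634 = 408 × 2.08828 = 852.02 ppm.

C ≈ 852 ppm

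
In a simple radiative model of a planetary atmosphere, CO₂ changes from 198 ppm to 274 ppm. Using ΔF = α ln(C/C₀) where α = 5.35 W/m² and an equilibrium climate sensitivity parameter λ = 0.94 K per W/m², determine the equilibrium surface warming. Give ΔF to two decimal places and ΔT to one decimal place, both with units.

CO₂: 5.35 × ln(274/198) = 5.35 × ln(1.38384) = 5.35 × 0.32486 = 1.7380 W/m².
ΔT = λ ΔF = 0.94 × 1.74 = 1.6356 K.

ΔF = 1.74 W/m²; ΔT = 1.6 K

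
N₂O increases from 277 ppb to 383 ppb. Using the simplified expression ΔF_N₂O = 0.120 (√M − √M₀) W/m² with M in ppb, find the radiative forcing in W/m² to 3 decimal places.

N₂O: 0.120 × (√383 − √277) = 0.120 × (19.5704 − 16.6433) = 0.120 × 2.9271 = 0.3513 W/m².

ΔF = 0.351 W/m²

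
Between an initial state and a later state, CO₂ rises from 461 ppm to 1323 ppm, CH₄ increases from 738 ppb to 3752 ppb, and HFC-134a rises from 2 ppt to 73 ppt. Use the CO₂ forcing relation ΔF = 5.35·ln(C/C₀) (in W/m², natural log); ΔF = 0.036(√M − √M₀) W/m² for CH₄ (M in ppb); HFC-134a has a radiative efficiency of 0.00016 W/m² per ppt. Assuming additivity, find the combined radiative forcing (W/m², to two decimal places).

CO₂: 5.35 × ln(1323/461) = 5.35 × ln(2.86985) = 5.35 × 1.05426 = 5.6403 W/m².
CH₄: 0.036 × (√3752 − √738) = 0.036 × (61.2536 − 27.1662) = 0.036 × 34.0874 = 1.2271 W/m².
HFC-134a: ΔF = 0.00016 × (73 − 2) = 0.00016 × 71 = 0.0114 W/m².
Total ΔF = 5.6403 + 1.2271 + 0.0114 = 6.8788 W/m².

ΔF = 6.88 W/m²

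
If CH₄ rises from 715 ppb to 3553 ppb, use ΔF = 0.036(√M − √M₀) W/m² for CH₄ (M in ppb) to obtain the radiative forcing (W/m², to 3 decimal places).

ΔF = 1.183 W/m²

CH₄: 0.036 × (√3553 − √715) = 0.036 × (59.6070 − 26.7395) = 0.036 × 32.8675 = 1.1832 W/m².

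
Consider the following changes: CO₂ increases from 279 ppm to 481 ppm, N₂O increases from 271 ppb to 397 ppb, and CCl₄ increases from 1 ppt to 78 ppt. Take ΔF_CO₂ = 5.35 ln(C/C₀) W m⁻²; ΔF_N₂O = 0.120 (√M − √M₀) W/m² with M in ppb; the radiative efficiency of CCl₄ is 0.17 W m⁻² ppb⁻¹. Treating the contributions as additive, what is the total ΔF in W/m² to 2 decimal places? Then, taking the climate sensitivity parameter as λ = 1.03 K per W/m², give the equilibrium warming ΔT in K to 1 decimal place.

CO₂: 5.35 × ln(481/279) = 5.35 × ln(1.72401) = 5.35 × 0.54465 = 2.9139 W/m².
N₂O: 0.120 × (√397 − √271) = 0.120 × (19.9249 − 16.4621) = 0.120 × 3.4628 = 0.4155 W/m².
CCl₄: Δ = 78 − 1 = 77 ppt = 0.077 ppb; ΔF = 0.17 × 0.077 = 0.0131 W/m².
Total ΔF = 2.9139 + 0.4155 + 0.0131 = 3.3425 W/m².
ΔT = λ ΔF = 1.03 × 3.34 = 3.4402 K.

ΔF = 3.34 W/m²; ΔT = 3.4 K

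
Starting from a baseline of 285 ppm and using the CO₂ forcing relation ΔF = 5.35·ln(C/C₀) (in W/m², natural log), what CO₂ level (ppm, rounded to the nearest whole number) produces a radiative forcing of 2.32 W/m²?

C ≈ 440 ppm

Set 5.35 ln(C/285) = 2.32, so ln(C/285) = 2.32/5.35 = 0.43364.
Then C/285 = e^0.43364 = 1.54286, giving C = 285 × 1.54286 = 439.72 ppm.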